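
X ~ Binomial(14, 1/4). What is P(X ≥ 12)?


P(X ≥ 12) = Σ P(X=i) for i=12..14
P(X=12) = 819/268435456
P(X=13) = 21/134217728
P(X=14) = 1/268435456
Sum = 431/134217728

P(X ≥ 12) = 431/134217728 ≈ 0.00%


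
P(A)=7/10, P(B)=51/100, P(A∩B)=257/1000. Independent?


P(A)×P(B) = 357/1000
P(A∩B) = 257/1000
Not equal → NOT independent

No, not independent


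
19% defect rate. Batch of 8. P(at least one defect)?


P(all good) = (81/100)^8 = 1853020188851841/10000000000000000
P(≥1 defect) = 8146979811148159/10000000000000000

P = 8146979811148159/10000000000000000 ≈ 81.47%


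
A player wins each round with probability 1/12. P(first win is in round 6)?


Geometric: P(X=6) = (1-p)^(k-1)×p = (11/12)^5×1/12 = 161051/2985984

P(X=6) = 161051/2985984 ≈ 5.39%


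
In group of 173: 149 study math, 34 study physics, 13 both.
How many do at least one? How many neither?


|A∪B| = 149+34-13 = 170
Neither = 173-170 = 3

At least one: 170; Neither: 3


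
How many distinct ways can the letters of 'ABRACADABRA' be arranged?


Letters: 11, freq: {'A': 5, 'B': 2, 'R': 2, 'C': 1, 'D': 1}
11!/(5!×2!×2!×1!×1!) = 39916800/480 = 83160

83160


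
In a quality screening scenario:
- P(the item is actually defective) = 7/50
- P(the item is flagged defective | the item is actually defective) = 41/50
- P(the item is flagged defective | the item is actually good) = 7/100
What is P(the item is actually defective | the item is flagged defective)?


Using Bayes' theorem:
P(A|B) = P(B|A)·P(A) / P(B)

P(the item is flagged defective) = 41/50 × 7/50 + 7/100 × 43/50
= 287/2500 + 301/5000 = 7/40

P(the item is actually defective|the item is flagged defective) = (287/2500) / (7/40) = 82/125

P(the item is actually defective|the item is flagged defective) = 82/125 ≈ 65.60%


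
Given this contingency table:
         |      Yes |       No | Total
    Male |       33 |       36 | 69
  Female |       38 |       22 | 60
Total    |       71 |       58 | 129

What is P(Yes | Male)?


P(Yes | Male) = 33/(33+36) = 33/69 = 11/23

P(Yes|Male) = 11/23 ≈ 47.83%


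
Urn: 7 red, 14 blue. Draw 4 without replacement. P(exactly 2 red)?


Hypergeometric: C(7,2)×C(14,2)/C(21,4)
= 21×91/5985 = 91/285

P(X=2) = 91/285 ≈ 31.93%


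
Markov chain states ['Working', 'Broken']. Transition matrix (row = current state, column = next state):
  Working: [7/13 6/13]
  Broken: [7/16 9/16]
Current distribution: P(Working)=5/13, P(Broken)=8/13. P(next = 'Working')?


P(next=Working) = Σᵢ P(now=i)×P(i→Working)
= 5/13×7/13 + 8/13×7/16
= 35/169 + 7/26 = 161/338

P = 161/338 ≈ 0.4763


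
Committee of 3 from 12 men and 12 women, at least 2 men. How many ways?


Count by #men:
  2M,1W: C(12,2)×C(12,1)=792
  3M,0W: C(12,3)×C(12,0)=220
Total = 1012

1012


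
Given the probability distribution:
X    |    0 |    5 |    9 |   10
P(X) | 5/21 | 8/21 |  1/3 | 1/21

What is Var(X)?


E[X] = 113/21
E[X²] = 289/7
Var(X) = E[X²] - (E[X])² = 289/7 - 12769/441 = 5438/441

Var(X) = 5438/441 ≈ 12.3311


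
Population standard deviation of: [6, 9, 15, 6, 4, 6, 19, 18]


Mean = 83/8
  (6-83/8)²=1225/64
  (9-83/8)²=121/64
  (15-83/8)²=1369/64
  (6-83/8)²=1225/64
  (4-83/8)²=2601/64
  (6-83/8)²=1225/64
  (19-83/8)²=4761/64
  (18-83/8)²=3721/64
Σ(x-μ)² = 2031/8
σ² = (2031/8)/8 = 2031/64

σ = √(2031/64) ≈ 5.6333


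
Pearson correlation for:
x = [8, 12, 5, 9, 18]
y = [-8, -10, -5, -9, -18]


n=5, Σx=52, Σy=-50, Σxy=-614, Σx²=638, Σy²=594
r = (5×(-614) - 52×(-50))/√((5×638 - 52²)(5×594 - (-50)²))
= -470/√(486×470) = -470/√228420 ≈ -470/477.9330 ≈ -0.9834

r ≈ -0.9834


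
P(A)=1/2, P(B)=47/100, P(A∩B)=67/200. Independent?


P(A)×P(B) = 47/200
P(A∩B) = 67/200
Not equal → NOT independent

No, not independent


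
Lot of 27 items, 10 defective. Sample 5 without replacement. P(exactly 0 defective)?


Hypergeometric: C(10,0)×C(17,5)/C(27,5)
= 1×6188/80730 = 238/3105

P(X=0) = 238/3105 ≈ 7.67%


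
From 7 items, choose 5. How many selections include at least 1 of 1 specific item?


Complement: C(7,5) - C(6,5) = 21 - 6 = 15

15


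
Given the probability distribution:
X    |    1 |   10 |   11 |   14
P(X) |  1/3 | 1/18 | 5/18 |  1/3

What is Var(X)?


E[X] = 155/18
E[X²] = 629/6
Var(X) = E[X²] - (E[X])² = 629/6 - 24025/324 = 9941/324

Var(X) = 9941/324 ≈ 30.6821


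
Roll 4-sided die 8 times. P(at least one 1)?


P(no 1)^8 = (3/4)^8 = 6561/65536
P(≥1) = 1 - 6561/65536 = 58975/65536

P = 58975/65536 ≈ 89.99%


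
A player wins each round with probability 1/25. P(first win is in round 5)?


Geometric: P(X=5) = (1-p)^(k-1)×p = (24/25)^4×1/25 = 331776/9765625

P(X=5) = 331776/9765625 ≈ 3.40%


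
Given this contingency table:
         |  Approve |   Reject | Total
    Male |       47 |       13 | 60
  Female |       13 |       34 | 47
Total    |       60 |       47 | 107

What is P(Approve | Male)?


P(Approve | Male) = 47/(47+13) = 47/60

P(Approve|Male) = 47/60 ≈ 78.33%


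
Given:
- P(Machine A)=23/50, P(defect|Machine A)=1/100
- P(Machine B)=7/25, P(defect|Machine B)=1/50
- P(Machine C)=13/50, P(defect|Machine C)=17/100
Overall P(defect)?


P(B) = Σ P(B|Aᵢ)×P(Aᵢ)
  1/100×23/50 = 23/5000
  1/50×7/25 = 7/1250
  17/100×13/50 = 221/5000
Sum = 34/625

P(defect) = 34/625 ≈ 5.44%


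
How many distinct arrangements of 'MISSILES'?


Letters: 8, freq: {'M': 1, 'I': 2, 'S': 3, 'L': 1, 'E': 1}
8!/(1!×2!×3!×1!×1!) = 40320/12 = 3360

3360


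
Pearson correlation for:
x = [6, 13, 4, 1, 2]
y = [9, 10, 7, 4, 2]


n=5, Σx=26, Σy=32, Σxy=220, Σx²=226, Σy²=250
r = (5×220 - 26×32)/√((5×226 - 26²)(5×250 - 32²))
= 268/√(454×226) = 268/√102604 ≈ 268/320.3186 ≈ 0.8367

r ≈ 0.8367


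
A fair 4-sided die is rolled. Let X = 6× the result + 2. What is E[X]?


E[die] = (1+4)/2 = 5/2
E[X] = 6×5/2 + 2 = 17

E[X] = 17


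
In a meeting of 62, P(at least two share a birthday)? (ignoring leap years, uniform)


P(all different) = Π(365-i)/365 for i=0..61
= 0.004090
P(match) = 1 - 0.004090 = 0.995910

P ≈ 0.9959 ≈ 99.59%


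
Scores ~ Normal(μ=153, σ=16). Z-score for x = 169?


z = (x - μ)/σ = (169 - 153)/16 = 1.0

z = 1.0


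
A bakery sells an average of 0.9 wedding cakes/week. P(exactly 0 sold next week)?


Poisson(λ=0.9): P(X=0) = e^(-λ)×λ^k/k!
= e^(-0.9) × 0.9^0 / 0!
≈ 0.4065696597 × 1 / 1 ≈ 0.406570

P(X=0) ≈ 0.406570 ≈ 40.66%


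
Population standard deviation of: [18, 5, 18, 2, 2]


Mean = 45/5 = 9
  (18-9)²=81
  (5-9)²=16
  (18-9)²=81
  (2-9)²=49
  (2-9)²=49
Σ(x-μ)² = 276
σ² = 276/5

σ = √(276/5) ≈ 7.4297


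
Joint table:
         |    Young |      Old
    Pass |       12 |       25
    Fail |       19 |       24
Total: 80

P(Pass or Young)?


P(Pass∨Young) = P(Pass) + P(Young) - P(Pass∧Young)
= (37 + 31 - 12)/80 = 56/80 = 7/10

P = 7/10 ≈ 70.00%


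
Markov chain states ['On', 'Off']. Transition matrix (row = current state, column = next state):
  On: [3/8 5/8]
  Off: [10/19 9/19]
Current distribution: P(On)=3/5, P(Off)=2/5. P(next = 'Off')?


P(next=Off) = Σᵢ P(now=i)×P(i→Off)
= 3/5×5/8 + 2/5×9/19
= 3/8 + 18/95 = 429/760

P = 429/760 ≈ 0.5645


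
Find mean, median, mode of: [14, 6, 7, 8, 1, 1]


Sorted: [1, 1, 6, 7, 8, 14]
Mean = 37/6
Median = 13/2
Freq: {14: 1, 6: 1, 7: 1, 8: 1, 1: 2}
Mode: [1]

Mean=37/6, Median=13/2, Mode=1


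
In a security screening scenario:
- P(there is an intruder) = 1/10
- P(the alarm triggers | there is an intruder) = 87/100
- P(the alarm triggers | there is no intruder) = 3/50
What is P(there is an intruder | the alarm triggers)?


Using Bayes' theorem:
P(A|B) = P(B|A)·P(A) / P(B)

P(the alarm triggers) = 87/100 × 1/10 + 3/50 × 9/10
= 87/1000 + 27/500 = 141/1000

P(there is an intruder|the alarm triggers) = (87/1000) / (141/1000) = 29/47

P(there is an intruder|the alarm triggers) = 29/47 ≈ 61.70%


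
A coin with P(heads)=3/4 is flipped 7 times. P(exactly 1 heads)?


Binomial: P(X=1) = C(7,1)×p^1×(1-p)^6
= 7 × 3/4 × 1/4096 = 21/16384

P(X=1) = 21/16384 ≈ 0.13%


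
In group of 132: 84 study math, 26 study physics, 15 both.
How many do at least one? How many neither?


|A∪B| = 84+26-15 = 95
Neither = 132-95 = 37

At least one: 95; Neither: 37


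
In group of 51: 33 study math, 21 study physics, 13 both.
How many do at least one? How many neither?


|A∪B| = 33+21-13 = 41
Neither = 51-41 = 10

At least one: 41; Neither: 10


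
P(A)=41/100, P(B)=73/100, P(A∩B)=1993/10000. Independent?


P(A)×P(B) = 2993/10000
P(A∩B) = 1993/10000
Not equal → NOT independent

No, not independent


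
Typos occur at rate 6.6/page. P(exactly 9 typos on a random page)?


Poisson(λ=6.6): P(X=9) = e^(-λ)×λ^k/k!
= e^(-6.6) × 6.6^9 / 9!
≈ 0.001360368038 × 23762680.0138 / 362880 ≈ 0.089082

P(X=9) ≈ 0.089082 ≈ 8.91%


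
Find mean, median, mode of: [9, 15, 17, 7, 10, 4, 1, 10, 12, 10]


Sorted: [1, 4, 7, 9, 10, 10, 10, 12, 15, 17]
Mean = 95/10 = 19/2
Median = 10
Freq: {9: 1, 15: 1, 17: 1, 7: 1, 10: 3, 4: 1, 1: 1, 12: 1}
Mode: [10]

Mean=19/2, Median=10, Mode=10


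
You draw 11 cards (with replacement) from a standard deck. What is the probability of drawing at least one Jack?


P(not a Jack) = 48/52 = 12/13
P(none in 11 draws) = (12/13)^11 = 743008370688/1792160394037
P(≥1 Jack) = 1 - 743008370688/1792160394037 = 1049152023349/1792160394037

P = 1049152023349/1792160394037 ≈ 58.54%


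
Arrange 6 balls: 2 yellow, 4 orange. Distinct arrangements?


6!/(2!×4!) = 15

15


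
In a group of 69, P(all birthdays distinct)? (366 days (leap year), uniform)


P(all different) = Π(366-i)/366 for i=0..68
= (366/366)×(365/366)×...×(298/366)
= 0.001057

P ≈ 0.0011 ≈ 0.11%


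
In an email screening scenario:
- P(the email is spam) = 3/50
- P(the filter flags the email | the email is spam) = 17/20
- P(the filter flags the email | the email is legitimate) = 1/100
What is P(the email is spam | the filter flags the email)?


Using Bayes' theorem:
P(A|B) = P(B|A)·P(A) / P(B)

P(the filter flags the email) = 17/20 × 3/50 + 1/100 × 47/50
= 51/1000 + 47/5000 = 151/2500

P(the email is spam|the filter flags the email) = (51/1000) / (151/2500) = 255/302

P(the email is spam|the filter flags the email) = 255/302 ≈ 84.44%


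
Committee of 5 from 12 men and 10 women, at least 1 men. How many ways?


Count by #men:
  1M,4W: C(12,1)×C(10,4)=2520
  2M,3W: C(12,2)×C(10,3)=7920
  3M,2W: C(12,3)×C(10,2)=9900
  4M,1W: C(12,4)×C(10,1)=4950
  5M,0W: C(12,5)×C(10,0)=792
Total = 26082

26082


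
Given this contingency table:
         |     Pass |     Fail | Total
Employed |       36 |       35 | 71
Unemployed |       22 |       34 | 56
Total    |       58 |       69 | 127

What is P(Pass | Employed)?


P(Pass | Employed) = 36/(36+35) = 36/71

P(Pass|Employed) = 36/71 ≈ 50.70%


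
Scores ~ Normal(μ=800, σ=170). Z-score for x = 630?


z = (x - μ)/σ = (630 - 800)/170 = -1.0

z = -1.0


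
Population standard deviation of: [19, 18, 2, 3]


Mean = 42/4 = 21/2
  (19-21/2)²=289/4
  (18-21/2)²=225/4
  (2-21/2)²=289/4
  (3-21/2)²=225/4
Σ(x-μ)² = 257
σ² = 257/4

σ = √(257/4) ≈ 8.0156


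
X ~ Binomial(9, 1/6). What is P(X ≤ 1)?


P(X ≤ 1) = Σ P(X=i) for i=0..1
P(X=0) = 1953125/10077696
P(X=1) = 390625/1119744
Sum = 2734375/5038848

P(X ≤ 1) = 2734375/5038848 ≈ 54.27%


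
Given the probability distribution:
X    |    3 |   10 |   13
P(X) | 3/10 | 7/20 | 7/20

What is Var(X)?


E[X] = 179/20
E[X²] = 1937/20
Var(X) = E[X²] - (E[X])² = 1937/20 - 32041/400 = 6699/400

Var(X) = 6699/400 ≈ 16.7475


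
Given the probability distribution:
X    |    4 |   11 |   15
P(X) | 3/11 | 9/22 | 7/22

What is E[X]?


E[X] = Σ x·P(X=x)
= (4)×(3/11) + (11)×(9/22) + (15)×(7/22)
= 114/11

E[X] = 114/11


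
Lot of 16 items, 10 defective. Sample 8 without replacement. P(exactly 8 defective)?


Hypergeometric: C(10,8)×C(6,0)/C(16,8)
= 45×1/12870 = 1/286

P(X=8) = 1/286 ≈ 0.35%


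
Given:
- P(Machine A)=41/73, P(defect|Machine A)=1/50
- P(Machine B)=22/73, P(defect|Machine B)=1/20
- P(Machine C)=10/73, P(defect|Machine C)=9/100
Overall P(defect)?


P(B) = Σ P(B|Aᵢ)×P(Aᵢ)
  1/50×41/73 = 41/3650
  1/20×22/73 = 11/730
  9/100×10/73 = 9/730
Sum = 141/3650

P(defect) = 141/3650 ≈ 3.86%


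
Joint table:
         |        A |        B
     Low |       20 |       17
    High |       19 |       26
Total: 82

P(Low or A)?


P(Low∨A) = P(Low) + P(A) - P(Low∧A)
= (37 + 39 - 20)/82 = 56/82 = 28/41

P = 28/41 ≈ 68.29%


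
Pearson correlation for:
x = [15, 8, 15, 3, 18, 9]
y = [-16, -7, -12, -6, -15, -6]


n=6, Σx=68, Σy=-62, Σxy=-818, Σx²=928, Σy²=746
r = (6×(-818) - 68×(-62))/√((6×928 - 68²)(6×746 - (-62)²))
= -692/√(944×632) = -692/√596608 ≈ -692/772.4040 ≈ -0.8959

r ≈ -0.8959


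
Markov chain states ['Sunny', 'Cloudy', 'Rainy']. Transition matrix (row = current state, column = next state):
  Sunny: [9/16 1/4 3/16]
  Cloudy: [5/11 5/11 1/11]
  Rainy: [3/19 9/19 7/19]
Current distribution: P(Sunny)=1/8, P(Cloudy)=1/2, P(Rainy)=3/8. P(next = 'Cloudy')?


P(next=Cloudy) = Σᵢ P(now=i)×P(i→Cloudy)
= 1/8×1/4 + 1/2×5/11 + 3/8×9/19
= 1/32 + 5/22 + 27/152 = 2917/6688

P = 2917/6688 ≈ 0.4362


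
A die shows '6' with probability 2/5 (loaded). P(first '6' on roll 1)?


Geometric: P(X=1) = (1-p)^(k-1)×p = (3/5)^0×2/5 = 2/5

P(X=1) = 2/5 ≈ 40.00%


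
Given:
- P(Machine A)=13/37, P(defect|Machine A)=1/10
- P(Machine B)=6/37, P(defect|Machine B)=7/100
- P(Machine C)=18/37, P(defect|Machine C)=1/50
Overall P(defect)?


P(B) = Σ P(B|Aᵢ)×P(Aᵢ)
  1/10×13/37 = 13/370
  7/100×6/37 = 21/1850
  1/50×18/37 = 9/925
Sum = 52/925

P(defect) = 52/925 ≈ 5.62%


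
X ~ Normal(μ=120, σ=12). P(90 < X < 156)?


z₁=(90-120)/12=-2.5, z₂=(156-120)/12=3.0
P = Φ(3.0) - Φ(-2.5) = 0.998650 - 0.006210 = 0.992440 ≈ 0.9924

P(90 < X < 156) ≈ 0.9924


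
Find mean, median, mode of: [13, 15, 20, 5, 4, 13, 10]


Sorted: [4, 5, 10, 13, 13, 15, 20]
Mean = 80/7
Median = 13
Freq: {13: 2, 15: 1, 20: 1, 5: 1, 4: 1, 10: 1}
Mode: [13]

Mean=80/7, Median=13, Mode=13


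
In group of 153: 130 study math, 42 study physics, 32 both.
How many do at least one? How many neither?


|A∪B| = 130+42-32 = 140
Neither = 153-140 = 13

At least one: 140; Neither: 13


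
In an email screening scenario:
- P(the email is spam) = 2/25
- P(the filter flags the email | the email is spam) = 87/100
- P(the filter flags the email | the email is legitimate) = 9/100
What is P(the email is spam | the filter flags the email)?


Using Bayes' theorem:
P(A|B) = P(B|A)·P(A) / P(B)

P(the filter flags the email) = 87/100 × 2/25 + 9/100 × 23/25
= 87/1250 + 207/2500 = 381/2500

P(the email is spam|the filter flags the email) = (87/1250) / (381/2500) = 58/127

P(the email is spam|the filter flags the email) = 58/127 ≈ 45.67%


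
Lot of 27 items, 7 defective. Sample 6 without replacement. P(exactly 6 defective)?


Hypergeometric: C(7,6)×C(20,0)/C(27,6)
= 7×1/296010 = 7/296010

P(X=6) = 7/296010 ≈ 0.00%


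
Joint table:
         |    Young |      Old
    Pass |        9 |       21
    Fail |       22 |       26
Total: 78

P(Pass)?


P(Pass) = (9+21)/78 = 30/78 = 5/13

P(Pass) = 5/13 ≈ 38.46%


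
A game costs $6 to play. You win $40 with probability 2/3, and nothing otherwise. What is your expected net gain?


E[gain] = (40-6)×2/3 + (-6)×1/3
= 68/3 - 2 = 62/3

Expected net gain = $62/3 ≈ $20.67


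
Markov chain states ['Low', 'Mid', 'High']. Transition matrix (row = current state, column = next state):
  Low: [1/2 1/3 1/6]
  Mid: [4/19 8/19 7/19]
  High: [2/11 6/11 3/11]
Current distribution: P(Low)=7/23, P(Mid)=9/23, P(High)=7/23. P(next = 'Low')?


P(next=Low) = Σᵢ P(now=i)×P(i→Low)
= 7/23×1/2 + 9/23×4/19 + 7/23×2/11
= 7/46 + 36/437 + 14/253 = 2787/9614

P = 2787/9614 ≈ 0.2899


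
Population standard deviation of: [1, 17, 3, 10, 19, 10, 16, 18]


Mean = 94/8 = 47/4
  (1-47/4)²=1849/16
  (17-47/4)²=441/16
  (3-47/4)²=1225/16
  (10-47/4)²=49/16
  (19-47/4)²=841/16
  (10-47/4)²=49/16
  (16-47/4)²=289/16
  (18-47/4)²=625/16
Σ(x-μ)² = 671/2
σ² = (671/2)/8 = 671/16

σ = √(671/16) ≈ 6.4759


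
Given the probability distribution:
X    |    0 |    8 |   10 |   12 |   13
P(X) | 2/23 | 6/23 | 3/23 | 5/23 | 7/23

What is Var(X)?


E[X] = 229/23
E[X²] = 2587/23
Var(X) = E[X²] - (E[X])² = 2587/23 - 52441/529 = 7060/529

Var(X) = 7060/529 ≈ 13.3459


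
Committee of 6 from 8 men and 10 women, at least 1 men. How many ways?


Count by #men:
  1M,5W: C(8,1)×C(10,5)=2016
  2M,4W: C(8,2)×C(10,4)=5880
  3M,3W: C(8,3)×C(10,3)=6720
  4M,2W: C(8,4)×C(10,2)=3150
  5M,1W: C(8,5)×C(10,1)=560
  6M,0W: C(8,6)×C(10,0)=28
Total = 18354

18354


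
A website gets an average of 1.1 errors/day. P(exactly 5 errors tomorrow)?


Poisson(λ=1.1): P(X=5) = e^(-λ)×λ^k/k!
= e^(-1.1) × 1.1^5 / 5!
≈ 0.3328710837 × 1.61051 / 120 ≈ 0.004467

P(X=5) ≈ 0.004467 ≈ 0.45%


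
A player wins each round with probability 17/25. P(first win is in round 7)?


Geometric: P(X=7) = (1-p)^(k-1)×p = (8/25)^6×17/25 = 4456448/6103515625

P(X=7) = 4456448/6103515625 ≈ 0.07%


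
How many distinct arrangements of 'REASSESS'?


Letters: 8, freq: {'R': 1, 'E': 2, 'A': 1, 'S': 4}
8!/(1!×2!×1!×4!) = 40320/48 = 840

840


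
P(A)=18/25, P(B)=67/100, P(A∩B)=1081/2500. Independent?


P(A)×P(B) = 603/1250
P(A∩B) = 1081/2500
Not equal → NOT independent

No, not independent


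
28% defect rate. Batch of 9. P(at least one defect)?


P(all good) = (18/25)^9 = 198359290368/3814697265625
P(≥1 defect) = 3616337975257/3814697265625

P = 3616337975257/3814697265625 ≈ 94.80%


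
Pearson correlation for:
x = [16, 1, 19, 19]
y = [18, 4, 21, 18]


n=4, Σx=55, Σy=61, Σxy=1033, Σx²=979, Σy²=1105
r = (4×1033 - 55×61)/√((4×979 - 55²)(4×1105 - 61²))
= 777/√(891×699) = 777/√622809 ≈ 777/789.1825 ≈ 0.9846

r ≈ 0.9846


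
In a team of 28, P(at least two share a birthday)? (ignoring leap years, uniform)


P(all different) = Π(365-i)/365 for i=0..27
= 0.345539
P(match) = 1 - 0.345539 = 0.654461

P ≈ 0.6545 ≈ 65.45%


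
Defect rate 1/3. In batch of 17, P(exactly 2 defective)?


Binomial: P(X=2) = C(17,2)×p^2×(1-p)^15
= 136 × 1/9 × 32768/14348907 = 4456448/129140163

P(X=2) = 4456448/129140163 ≈ 3.45%


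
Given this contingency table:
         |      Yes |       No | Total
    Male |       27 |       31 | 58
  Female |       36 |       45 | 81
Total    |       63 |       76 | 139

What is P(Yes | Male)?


P(Yes | Male) = 27/(27+31) = 27/58

P(Yes|Male) = 27/58 ≈ 46.55%


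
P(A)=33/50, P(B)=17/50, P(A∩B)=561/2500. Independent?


P(A)×P(B) = 561/2500
P(A∩B) = 561/2500
Equal ✓ → Independent

Yes, independent


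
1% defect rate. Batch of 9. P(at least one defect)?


P(all good) = (99/100)^9 = 913517247483640899/1000000000000000000
P(≥1 defect) = 86482752516359101/1000000000000000000

P = 86482752516359101/1000000000000000000 ≈ 8.65%


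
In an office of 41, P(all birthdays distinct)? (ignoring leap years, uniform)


P(all different) = Π(365-i)/365 for i=0..40
= (365/365)×(364/365)×...×(325/365)
= 0.096848

P ≈ 0.0968 ≈ 9.68%


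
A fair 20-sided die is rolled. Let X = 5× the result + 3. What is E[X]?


E[die] = (1+20)/2 = 21/2
E[X] = 5×21/2 + 3 = 111/2

E[X] = 111/2


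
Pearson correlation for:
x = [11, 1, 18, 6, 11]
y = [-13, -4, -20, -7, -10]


n=5, Σx=47, Σy=-54, Σxy=-659, Σx²=603, Σy²=734
r = (5×(-659) - 47×(-54))/√((5×603 - 47²)(5×734 - (-54)²))
= -757/√(806×754) = -757/√607724 ≈ -757/779.5665 ≈ -0.9711

r ≈ -0.9711


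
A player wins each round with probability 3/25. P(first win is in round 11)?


Geometric: P(X=11) = (1-p)^(k-1)×p = (22/25)^10×3/25 = 79679768374272/2384185791015625

P(X=11) = 79679768374272/2384185791015625 ≈ 3.34%


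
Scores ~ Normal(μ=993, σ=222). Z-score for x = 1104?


z = (x - μ)/σ = (1104 - 993)/222 = 0.5

z = 0.5


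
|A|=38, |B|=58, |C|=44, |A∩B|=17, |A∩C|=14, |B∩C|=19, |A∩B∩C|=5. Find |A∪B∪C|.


|A∪B∪C| = 38+58+44-17-14-19+5 = 95

|A∪B∪C| = 95


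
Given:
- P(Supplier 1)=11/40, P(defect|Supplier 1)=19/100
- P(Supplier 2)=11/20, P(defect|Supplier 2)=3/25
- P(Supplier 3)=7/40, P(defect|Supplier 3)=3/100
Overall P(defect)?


P(B) = Σ P(B|Aᵢ)×P(Aᵢ)
  19/100×11/40 = 209/4000
  3/25×11/20 = 33/500
  3/100×7/40 = 21/4000
Sum = 247/2000

P(defect) = 247/2000 ≈ 12.35%


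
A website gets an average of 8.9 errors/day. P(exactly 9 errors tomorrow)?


Poisson(λ=8.9): P(X=9) = e^(-λ)×λ^k/k!
= e^(-8.9) × 8.9^9 / 9!
≈ 0.0001363889265 × 350356403.707 / 362880 ≈ 0.131682

P(X=9) ≈ 0.131682 ≈ 13.17%


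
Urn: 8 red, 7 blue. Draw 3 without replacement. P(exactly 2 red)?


Hypergeometric: C(8,2)×C(7,1)/C(15,3)
= 28×7/455 = 28/65

P(X=2) = 28/65 ≈ 43.08%


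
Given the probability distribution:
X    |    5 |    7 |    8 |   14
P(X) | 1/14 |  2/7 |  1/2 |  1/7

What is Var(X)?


E[X] = 117/14
E[X²] = 1061/14
Var(X) = E[X²] - (E[X])² = 1061/14 - 13689/196 = 1165/196

Var(X) = 1165/196 ≈ 5.9439


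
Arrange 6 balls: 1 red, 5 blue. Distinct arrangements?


6!/(1!×5!) = 6

6


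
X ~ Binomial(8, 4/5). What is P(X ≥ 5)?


P(X ≥ 5) = Σ P(X=i) for i=5..8
P(X=5) = 57344/390625
P(X=6) = 114688/390625
P(X=7) = 131072/390625
P(X=8) = 65536/390625
Sum = 73728/78125

P(X ≥ 5) = 73728/78125 ≈ 94.37%


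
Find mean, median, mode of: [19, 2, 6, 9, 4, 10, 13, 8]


Sorted: [2, 4, 6, 8, 9, 10, 13, 19]
Mean = 71/8
Median = 17/2
Freq: {19: 1, 2: 1, 6: 1, 9: 1, 4: 1, 10: 1, 13: 1, 8: 1}
Mode: No mode

Mean=71/8, Median=17/2, Mode=No mode


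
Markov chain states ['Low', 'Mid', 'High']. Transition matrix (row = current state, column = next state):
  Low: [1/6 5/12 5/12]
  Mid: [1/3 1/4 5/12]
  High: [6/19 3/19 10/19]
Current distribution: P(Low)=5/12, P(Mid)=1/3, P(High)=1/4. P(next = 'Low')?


P(next=Low) = Σᵢ P(now=i)×P(i→Low)
= 5/12×1/6 + 1/3×1/3 + 1/4×6/19
= 5/72 + 1/9 + 3/38 = 355/1368

P = 355/1368 ≈ 0.2595


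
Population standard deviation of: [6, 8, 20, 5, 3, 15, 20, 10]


Mean = 87/8
  (6-87/8)²=1521/64
  (8-87/8)²=529/64
  (20-87/8)²=5329/64
  (5-87/8)²=2209/64
  (3-87/8)²=3969/64
  (15-87/8)²=1089/64
  (20-87/8)²=5329/64
  (10-87/8)²=49/64
Σ(x-μ)² = 2503/8
σ² = (2503/8)/8 = 2503/64

σ = √(2503/64) ≈ 6.2537


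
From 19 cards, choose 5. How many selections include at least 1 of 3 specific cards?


Complement: C(19,5) - C(16,5) = 11628 - 4368 = 7260

7260


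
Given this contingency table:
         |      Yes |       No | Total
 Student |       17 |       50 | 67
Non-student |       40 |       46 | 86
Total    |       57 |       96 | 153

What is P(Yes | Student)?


P(Yes | Student) = 17/(17+50) = 17/67

P(Yes|Student) = 17/67 ≈ 25.37%


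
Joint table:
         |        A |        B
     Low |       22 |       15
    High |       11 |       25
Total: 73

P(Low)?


P(Low) = (22+15)/73 = 37/73

P(Low) = 37/73 ≈ 50.68%


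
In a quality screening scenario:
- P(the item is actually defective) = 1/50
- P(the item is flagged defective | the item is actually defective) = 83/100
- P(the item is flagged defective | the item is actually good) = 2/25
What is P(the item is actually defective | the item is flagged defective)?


Using Bayes' theorem:
P(A|B) = P(B|A)·P(A) / P(B)

P(the item is flagged defective) = 83/100 × 1/50 + 2/25 × 49/50
= 83/5000 + 49/625 = 19/200

P(the item is actually defective|the item is flagged defective) = (83/5000) / (19/200) = 83/475

P(the item is actually defective|the item is flagged defective) = 83/475 ≈ 17.47%


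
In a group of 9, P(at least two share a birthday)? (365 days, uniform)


P(all different) = Π(365-i)/365 for i=0..8
= 0.905376
P(match) = 1 - 0.905376 = 0.094624

P ≈ 0.0946 ≈ 9.46%


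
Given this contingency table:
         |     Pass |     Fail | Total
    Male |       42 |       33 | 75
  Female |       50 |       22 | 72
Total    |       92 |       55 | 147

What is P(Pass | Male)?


P(Pass | Male) = 42/(42+33) = 42/75 = 14/25

P(Pass|Male) = 14/25 ≈ 56.00%


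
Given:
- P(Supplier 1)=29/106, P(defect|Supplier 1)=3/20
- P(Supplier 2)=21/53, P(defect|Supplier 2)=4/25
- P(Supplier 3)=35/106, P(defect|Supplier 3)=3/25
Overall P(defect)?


P(B) = Σ P(B|Aᵢ)×P(Aᵢ)
  3/20×29/106 = 87/2120
  4/25×21/53 = 84/1325
  3/25×35/106 = 21/530
Sum = 1527/10600

P(defect) = 1527/10600 ≈ 14.41%


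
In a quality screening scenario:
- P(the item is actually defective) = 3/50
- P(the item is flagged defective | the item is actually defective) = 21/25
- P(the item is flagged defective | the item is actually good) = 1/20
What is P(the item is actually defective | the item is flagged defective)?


Using Bayes' theorem:
P(A|B) = P(B|A)·P(A) / P(B)

P(the item is flagged defective) = 21/25 × 3/50 + 1/20 × 47/50
= 63/1250 + 47/1000 = 487/5000

P(the item is actually defective|the item is flagged defective) = (63/1250) / (487/5000) = 252/487

P(the item is actually defective|the item is flagged defective) = 252/487 ≈ 51.75%


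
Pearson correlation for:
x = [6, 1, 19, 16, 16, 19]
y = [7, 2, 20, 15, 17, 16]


n=6, Σx=77, Σy=77, Σxy=1240, Σx²=1271, Σy²=1223
r = (6×1240 - 77×77)/√((6×1271 - 77²)(6×1223 - 77²))
= 1511/√(1697×1409) = 1511/√2391073 ≈ 1511/1546.3095 ≈ 0.9772

r ≈ 0.9772


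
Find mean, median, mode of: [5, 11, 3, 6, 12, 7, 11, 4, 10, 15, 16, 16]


Sorted: [3, 4, 5, 6, 7, 10, 11, 11, 12, 15, 16, 16]
Mean = 116/12 = 29/3
Median = 21/2
Freq: {5: 1, 11: 2, 3: 1, 6: 1, 12: 1, 7: 1, 4: 1, 10: 1, 15: 1, 16: 2}
Mode: [11, 16]

Mean=29/3, Median=21/2, Mode=[11, 16]


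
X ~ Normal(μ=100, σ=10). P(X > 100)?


z = (100-100)/10 = 0.0
P(X > 100) = 1 - P(Z ≤ 0.0) = 1 - 0.5000 = 0.5000

P(X > 100) ≈ 0.5000


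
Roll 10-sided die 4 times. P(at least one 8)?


P(no 8)^4 = (9/10)^4 = 6561/10000
P(≥1) = 1 - 6561/10000 = 3439/10000

P = 3439/10000 ≈ 34.39%


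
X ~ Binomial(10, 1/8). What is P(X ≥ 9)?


P(X ≥ 9) = Σ P(X=i) for i=9..10
P(X=9) = 35/536870912
P(X=10) = 1/1073741824
Sum = 71/1073741824

P(X ≥ 9) = 71/1073741824 ≈ 0.00%


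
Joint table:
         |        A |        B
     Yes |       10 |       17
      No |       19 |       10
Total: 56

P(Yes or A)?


P(Yes∨A) = P(Yes) + P(A) - P(Yes∧A)
= (27 + 29 - 10)/56 = 46/56 = 23/28

P = 23/28 ≈ 82.14%


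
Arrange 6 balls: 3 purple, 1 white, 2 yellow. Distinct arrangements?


6!/(3!×1!×2!) = 60

60


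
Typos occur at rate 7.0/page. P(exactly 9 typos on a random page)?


Poisson(λ=7.0): P(X=9) = e^(-λ)×λ^k/k!
= e^(-7.0) × 7.0^9 / 9!
≈ 0.0009118819656 × 40353607 / 362880 ≈ 0.101405

P(X=9) ≈ 0.101405 ≈ 10.14%


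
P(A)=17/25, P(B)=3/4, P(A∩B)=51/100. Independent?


P(A)×P(B) = 51/100
P(A∩B) = 51/100
Equal ✓ → Independent

Yes, independent


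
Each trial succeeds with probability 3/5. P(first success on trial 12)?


Geometric: P(X=12) = (1-p)^(k-1)×p = (2/5)^11×3/5 = 6144/244140625

P(X=12) = 6144/244140625 ≈ 0.00%


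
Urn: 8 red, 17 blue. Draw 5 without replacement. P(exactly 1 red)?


Hypergeometric: C(8,1)×C(17,4)/C(25,5)
= 8×2380/53130 = 272/759

P(X=1) = 272/759 ≈ 35.84%


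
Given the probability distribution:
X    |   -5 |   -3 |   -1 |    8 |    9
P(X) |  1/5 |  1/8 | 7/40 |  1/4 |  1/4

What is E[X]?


E[X] = Σ x·P(X=x)
= (-5)×(1/5) + (-3)×(1/8) + (-1)×(7/40) + (8)×(1/4) + (9)×(1/4)
= 27/10

E[X] = 27/10


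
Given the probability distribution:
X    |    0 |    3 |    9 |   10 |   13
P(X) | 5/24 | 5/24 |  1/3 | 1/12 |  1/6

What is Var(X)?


E[X] = 53/8
E[X²] = 523/8
Var(X) = E[X²] - (E[X])² = 523/8 - 2809/64 = 1375/64

Var(X) = 1375/64 ≈ 21.4844


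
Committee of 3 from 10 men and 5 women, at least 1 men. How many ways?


Count by #men:
  1M,2W: C(10,1)×C(5,2)=100
  2M,1W: C(10,2)×C(5,1)=225
  3M,0W: C(10,3)×C(5,0)=120
Total = 445

445


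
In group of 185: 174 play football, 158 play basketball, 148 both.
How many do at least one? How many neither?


|A∪B| = 174+158-148 = 184
Neither = 185-184 = 1

At least one: 184; Neither: 1


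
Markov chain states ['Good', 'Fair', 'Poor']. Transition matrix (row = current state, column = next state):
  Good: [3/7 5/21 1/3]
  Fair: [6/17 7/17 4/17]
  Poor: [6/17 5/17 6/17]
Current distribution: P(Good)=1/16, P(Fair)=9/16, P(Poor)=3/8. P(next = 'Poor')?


P(next=Poor) = Σᵢ P(now=i)×P(i→Poor)
= 1/16×1/3 + 9/16×4/17 + 3/8×6/17
= 1/48 + 9/68 + 9/68 = 233/816

P = 233/816 ≈ 0.2855


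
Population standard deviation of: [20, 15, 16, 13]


Mean = 64/4 = 16
  (20-16)²=16
  (15-16)²=1
  (16-16)²=0
  (13-16)²=9
Σ(x-μ)² = 26
σ² = 26/4 = 13/2

σ = √(13/2) ≈ 2.5495


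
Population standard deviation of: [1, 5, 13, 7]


Mean = 26/4 = 13/2
  (1-13/2)²=121/4
  (5-13/2)²=9/4
  (13-13/2)²=169/4
  (7-13/2)²=1/4
Σ(x-μ)² = 75
σ² = 75/4

σ = √(75/4) ≈ 4.3301


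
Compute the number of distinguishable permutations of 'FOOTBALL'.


Letters: 8, freq: {'F': 1, 'O': 2, 'T': 1, 'B': 1, 'A': 1, 'L': 2}
8!/(1!×2!×1!×1!×1!×2!) = 40320/4 = 10080

10080


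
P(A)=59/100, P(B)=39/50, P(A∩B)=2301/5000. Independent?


P(A)×P(B) = 2301/5000
P(A∩B) = 2301/5000
Equal ✓ → Independent

Yes, independent


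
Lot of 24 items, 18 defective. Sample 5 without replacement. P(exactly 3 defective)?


Hypergeometric: C(18,3)×C(6,2)/C(24,5)
= 816×15/42504 = 510/1771

P(X=3) = 510/1771 ≈ 28.80%


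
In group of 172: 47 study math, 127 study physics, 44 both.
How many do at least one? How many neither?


|A∪B| = 47+127-44 = 130
Neither = 172-130 = 42

At least one: 130; Neither: 42


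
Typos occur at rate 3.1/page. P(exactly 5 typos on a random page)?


Poisson(λ=3.1): P(X=5) = e^(-λ)×λ^k/k!
= e^(-3.1) × 3.1^5 / 5!
≈ 0.04504920239 × 286.29151 / 120 ≈ 0.107477

P(X=5) ≈ 0.107477 ≈ 10.75%


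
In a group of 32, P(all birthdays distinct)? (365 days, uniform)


P(all different) = Π(365-i)/365 for i=0..31
= (365/365)×(364/365)×...×(334/365)
= 0.246652

P ≈ 0.2467 ≈ 24.67%


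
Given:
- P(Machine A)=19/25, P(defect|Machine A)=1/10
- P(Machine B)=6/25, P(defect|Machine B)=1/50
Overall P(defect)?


P(B) = Σ P(B|Aᵢ)×P(Aᵢ)
  1/10×19/25 = 19/250
  1/50×6/25 = 3/625
Sum = 101/1250

P(defect) = 101/1250 ≈ 8.08%


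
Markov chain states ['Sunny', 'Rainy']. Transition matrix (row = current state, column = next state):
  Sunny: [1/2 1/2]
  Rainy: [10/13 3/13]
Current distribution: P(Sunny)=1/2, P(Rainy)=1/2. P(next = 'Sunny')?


P(next=Sunny) = Σᵢ P(now=i)×P(i→Sunny)
= 1/2×1/2 + 1/2×10/13
= 1/4 + 5/13 = 33/52

P = 33/52 ≈ 0.6346


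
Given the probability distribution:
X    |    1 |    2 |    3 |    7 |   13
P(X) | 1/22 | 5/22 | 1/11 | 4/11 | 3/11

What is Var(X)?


E[X] = 151/22
E[X²] = 1445/22
Var(X) = E[X²] - (E[X])² = 1445/22 - 22801/484 = 8989/484

Var(X) = 8989/484 ≈ 18.5723


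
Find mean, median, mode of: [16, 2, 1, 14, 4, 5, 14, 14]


Sorted: [1, 2, 4, 5, 14, 14, 14, 16]
Mean = 70/8 = 35/4
Median = 19/2
Freq: {16: 1, 2: 1, 1: 1, 14: 3, 4: 1, 5: 1}
Mode: [14]

Mean=35/4, Median=19/2, Mode=14


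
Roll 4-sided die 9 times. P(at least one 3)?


P(no 3)^9 = (3/4)^9 = 19683/262144
P(≥1) = 1 - 19683/262144 = 242461/262144

P = 242461/262144 ≈ 92.49%


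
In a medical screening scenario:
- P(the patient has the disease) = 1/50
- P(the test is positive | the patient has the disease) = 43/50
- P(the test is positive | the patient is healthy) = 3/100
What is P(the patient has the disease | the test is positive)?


Using Bayes' theorem:
P(A|B) = P(B|A)·P(A) / P(B)

P(the test is positive) = 43/50 × 1/50 + 3/100 × 49/50
= 43/2500 + 147/5000 = 233/5000

P(the patient has the disease|the test is positive) = (43/2500) / (233/5000) = 86/233

P(the patient has the disease|the test is positive) = 86/233 ≈ 36.91%


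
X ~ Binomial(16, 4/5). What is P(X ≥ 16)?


P(X ≥ 16) = Σ P(X=i) for i=16..16
P(X=16) = 4294967296/152587890625
Sum = 4294967296/152587890625

P(X ≥ 16) = 4294967296/152587890625 ≈ 2.81%


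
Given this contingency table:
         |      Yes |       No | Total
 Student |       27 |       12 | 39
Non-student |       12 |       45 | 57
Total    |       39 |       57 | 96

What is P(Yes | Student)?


P(Yes | Student) = 27/(27+12) = 27/39 = 9/13

P(Yes|Student) = 9/13 ≈ 69.23%


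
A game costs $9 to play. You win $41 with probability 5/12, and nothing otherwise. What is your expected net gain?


E[gain] = (41-9)×5/12 + (-9)×7/12
= 40/3 - 21/4 = 97/12

Expected net gain = $97/12 ≈ $8.08


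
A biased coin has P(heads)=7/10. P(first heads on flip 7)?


Geometric: P(X=7) = (1-p)^(k-1)×p = (3/10)^6×7/10 = 5103/10000000

P(X=7) = 5103/10000000 ≈ 0.05%


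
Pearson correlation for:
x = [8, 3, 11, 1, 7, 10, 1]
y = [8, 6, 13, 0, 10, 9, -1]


n=7, Σx=41, Σy=45, Σxy=384, Σx²=345, Σy²=451
r = (7×384 - 41×45)/√((7×345 - 41²)(7×451 - 45²))
= 843/√(734×1132) = 843/√830888 ≈ 843/911.5306 ≈ 0.9248

r ≈ 0.9248


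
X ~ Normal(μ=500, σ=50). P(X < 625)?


z = (625-500)/50 = 2.5
P(Z < 2.5) = 0.9938

P(X < 625) ≈ 0.9938


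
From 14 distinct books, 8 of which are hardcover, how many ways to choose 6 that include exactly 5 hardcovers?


Choose 5 of the 8 hardcovers and 1 of the other 6 books:
C(8,5)×C(6,1) = 56×6 = 336

336


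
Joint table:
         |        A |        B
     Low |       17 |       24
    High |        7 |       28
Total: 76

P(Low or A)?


P(Low∨A) = P(Low) + P(A) - P(Low∧A)
= (41 + 24 - 17)/76 = 48/76 = 12/19

P = 12/19 ≈ 63.16%


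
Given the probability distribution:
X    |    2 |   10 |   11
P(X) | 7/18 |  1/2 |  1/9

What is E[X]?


E[X] = Σ x·P(X=x)
= (2)×(7/18) + (10)×(1/2) + (11)×(1/9)
= 7

E[X] = 7


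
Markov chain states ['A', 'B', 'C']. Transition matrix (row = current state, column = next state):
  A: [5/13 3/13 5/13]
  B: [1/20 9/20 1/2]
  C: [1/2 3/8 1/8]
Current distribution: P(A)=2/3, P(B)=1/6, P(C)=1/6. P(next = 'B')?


P(next=B) = Σᵢ P(now=i)×P(i→B)
= 2/3×3/13 + 1/6×9/20 + 1/6×3/8
= 2/13 + 3/40 + 1/16 = 303/1040

P = 303/1040 ≈ 0.2913


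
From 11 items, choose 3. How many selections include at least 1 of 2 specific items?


Complement: C(11,3) - C(9,3) = 165 - 84 = 81

81


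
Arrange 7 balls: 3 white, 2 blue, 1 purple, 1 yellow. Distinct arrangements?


7!/(3!×2!×1!×1!) = 420

420


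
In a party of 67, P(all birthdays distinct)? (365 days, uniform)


P(all different) = Π(365-i)/365 for i=0..66
= (365/365)×(364/365)×...×(299/365)
= 0.001560

P ≈ 0.0016 ≈ 0.16%


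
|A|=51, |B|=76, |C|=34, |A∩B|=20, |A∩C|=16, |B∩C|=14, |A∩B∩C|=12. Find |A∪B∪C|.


|A∪B∪C| = 51+76+34-20-16-14+12 = 123

|A∪B∪C| = 123


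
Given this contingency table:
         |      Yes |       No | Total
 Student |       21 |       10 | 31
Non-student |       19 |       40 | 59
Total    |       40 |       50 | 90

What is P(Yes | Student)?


P(Yes | Student) = 21/(21+10) = 21/31

P(Yes|Student) = 21/31 ≈ 67.74%


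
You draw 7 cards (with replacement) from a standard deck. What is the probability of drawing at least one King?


P(not a King) = 48/52 = 12/13
P(none in 7 draws) = (12/13)^7 = 35831808/62748517
P(≥1 King) = 1 - 35831808/62748517 = 26916709/62748517

P = 26916709/62748517 ≈ 42.90%


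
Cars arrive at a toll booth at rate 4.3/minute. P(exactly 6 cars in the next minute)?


Poisson(λ=4.3): P(X=6) = e^(-λ)×λ^k/k!
= e^(-4.3) × 4.3^6 / 6!
≈ 0.01356855901 × 6321.363049 / 720 ≈ 0.119127

P(X=6) ≈ 0.119127 ≈ 11.91%


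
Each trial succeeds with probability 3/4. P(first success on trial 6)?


Geometric: P(X=6) = (1-p)^(k-1)×p = (1/4)^5×3/4 = 3/4096

P(X=6) = 3/4096 ≈ 0.07%


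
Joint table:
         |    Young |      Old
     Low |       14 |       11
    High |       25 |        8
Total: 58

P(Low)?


P(Low) = (14+11)/58 = 25/58

P(Low) = 25/58 ≈ 43.10%


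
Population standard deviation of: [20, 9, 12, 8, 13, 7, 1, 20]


Mean = 90/8 = 45/4
  (20-45/4)²=1225/16
  (9-45/4)²=81/16
  (12-45/4)²=9/16
  (8-45/4)²=169/16
  (13-45/4)²=49/16
  (7-45/4)²=289/16
  (1-45/4)²=1681/16
  (20-45/4)²=1225/16
Σ(x-μ)² = 591/2
σ² = (591/2)/8 = 591/16

σ = √(591/16) ≈ 6.0776


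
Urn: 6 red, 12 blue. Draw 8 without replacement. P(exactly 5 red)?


Hypergeometric: C(6,5)×C(12,3)/C(18,8)
= 6×220/43758 = 20/663

P(X=5) = 20/663 ≈ 3.02%


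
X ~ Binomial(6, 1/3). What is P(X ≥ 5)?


P(X ≥ 5) = Σ P(X=i) for i=5..6
P(X=5) = 4/243
P(X=6) = 1/729
Sum = 13/729

P(X ≥ 5) = 13/729 ≈ 1.78%


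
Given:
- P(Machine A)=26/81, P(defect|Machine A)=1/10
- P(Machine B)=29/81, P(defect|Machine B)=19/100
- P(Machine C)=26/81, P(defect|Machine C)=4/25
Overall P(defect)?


P(B) = Σ P(B|Aᵢ)×P(Aᵢ)
  1/10×26/81 = 13/405
  19/100×29/81 = 551/8100
  4/25×26/81 = 104/2025
Sum = 409/2700

P(defect) = 409/2700 ≈ 15.15%


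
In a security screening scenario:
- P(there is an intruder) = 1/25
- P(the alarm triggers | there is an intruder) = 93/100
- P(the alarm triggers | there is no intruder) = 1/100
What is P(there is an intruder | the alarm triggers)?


Using Bayes' theorem:
P(A|B) = P(B|A)·P(A) / P(B)

P(the alarm triggers) = 93/100 × 1/25 + 1/100 × 24/25
= 93/2500 + 6/625 = 117/2500

P(there is an intruder|the alarm triggers) = (93/2500) / (117/2500) = 31/39

P(there is an intruder|the alarm triggers) = 31/39 ≈ 79.49%


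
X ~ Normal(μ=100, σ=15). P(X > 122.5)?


z = (122.5-100)/15 = 1.5
P(X > 122.5) = 1 - P(Z ≤ 1.5) = 1 - 0.9332 = 0.0668

P(X > 122.5) ≈ 0.0668


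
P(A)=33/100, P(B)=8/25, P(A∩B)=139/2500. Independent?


P(A)×P(B) = 66/625
P(A∩B) = 139/2500
Not equal → NOT independent

No, not independent


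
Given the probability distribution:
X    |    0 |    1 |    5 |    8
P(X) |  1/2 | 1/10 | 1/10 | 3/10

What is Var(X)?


E[X] = 3
E[X²] = 109/5
Var(X) = E[X²] - (E[X])² = 109/5 - 9 = 64/5

Var(X) = 64/5 ≈ 12.8000


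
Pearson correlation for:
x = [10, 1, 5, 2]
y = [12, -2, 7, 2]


n=4, Σx=18, Σy=19, Σxy=157, Σx²=130, Σy²=201
r = (4×157 - 18×19)/√((4×130 - 18²)(4×201 - 19²))
= 286/√(196×443) = 286/√86828 ≈ 286/294.6659 ≈ 0.9706

r ≈ 0.9706


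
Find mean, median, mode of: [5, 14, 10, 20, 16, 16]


Sorted: [5, 10, 14, 16, 16, 20]
Mean = 81/6 = 27/2
Median = 15
Freq: {5: 1, 14: 1, 10: 1, 20: 1, 16: 2}
Mode: [16]

Mean=27/2, Median=15, Mode=16


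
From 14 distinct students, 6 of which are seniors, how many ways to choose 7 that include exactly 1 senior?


Choose 1 of the 6 seniors and 6 of the other 8 students:
C(6,1)×C(8,6) = 6×28 = 168

168


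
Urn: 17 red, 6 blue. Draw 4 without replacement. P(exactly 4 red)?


Hypergeometric: C(17,4)×C(6,0)/C(23,4)
= 2380×1/8855 = 68/253

P(X=4) = 68/253 ≈ 26.88%


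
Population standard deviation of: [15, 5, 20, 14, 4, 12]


Mean = 70/6 = 35/3
  (15-35/3)²=100/9
  (5-35/3)²=400/9
  (20-35/3)²=625/9
  (14-35/3)²=49/9
  (4-35/3)²=529/9
  (12-35/3)²=1/9
Σ(x-μ)² = 568/3
σ² = (568/3)/6 = 284/9

σ = √(284/9) ≈ 5.6174
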